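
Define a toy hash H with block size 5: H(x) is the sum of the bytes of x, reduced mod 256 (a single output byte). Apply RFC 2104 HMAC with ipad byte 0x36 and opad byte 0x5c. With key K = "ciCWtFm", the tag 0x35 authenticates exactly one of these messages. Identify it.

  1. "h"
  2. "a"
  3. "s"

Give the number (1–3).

2

Key "ciCWtFm" = 63 69 43 57 74 46 6d is 7 bytes > B = 5, so hash it first: H(key) = 8d, then zero-pad to 5 bytes: K' = 8d 00 00 00 00.
K' ⊕ ipad = bb 36 36 36 36; K' ⊕ opad = d1 5c 5c 5c 5c.
m1: inner = H(bb 36 36 36 36 68) = fb; tag = H(d1 5c 5c 5c 5c fb) = 3c
m2: inner = H(bb 36 36 36 36 61) = f4; tag = H(d1 5c 5c 5c 5c f4) = 35 ← matches
m3: inner = H(bb 36 36 36 36 73) = 06; tag = H(d1 5c 5c 5c 5c 06) = 47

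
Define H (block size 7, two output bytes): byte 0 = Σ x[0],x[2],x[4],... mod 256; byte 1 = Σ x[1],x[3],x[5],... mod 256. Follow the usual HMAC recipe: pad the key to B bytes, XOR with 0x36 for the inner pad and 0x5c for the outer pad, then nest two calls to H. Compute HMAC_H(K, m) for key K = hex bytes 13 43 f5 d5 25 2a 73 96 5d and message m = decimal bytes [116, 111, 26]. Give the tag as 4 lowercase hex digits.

9d18

Key hex bytes 13 43 f5 d5 25 2a 73 96 5d is 9 bytes > B = 7, so hash it first: H(key) = fd d8, then zero-pad to 7 bytes: K' = fd d8 00 00 00 00 00.
K' ⊕ ipad = cb ee 36 36 36 36 36.  K' ⊕ opad = a1 84 5c 5c 5c 5c 5c.
Inner input = (K'⊕ipad) ∥ m = cb ee 36 36 36 36 36 ∥ 74 6f 1a.
Inner hash: even-index sum = 476 mod 256 = 220; odd-index sum = 488 mod 256 = 232 → dc e8.
Outer input = (K'⊕opad) ∥ inner = a1 84 5c 5c 5c 5c 5c ∥ dc e8.
Outer hash (tag): even-index sum = 669 mod 256 = 157; odd-index sum = 536 mod 256 = 24 → 9d 18.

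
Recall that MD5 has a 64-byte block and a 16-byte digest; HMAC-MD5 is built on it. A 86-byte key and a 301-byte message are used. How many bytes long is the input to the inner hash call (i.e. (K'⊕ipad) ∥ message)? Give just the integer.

365

Key is 86 > 64 bytes, so it is hashed to 16 bytes then zero-padded to 64: |K'| = 64.
Inner input = (K'⊕ipad) ∥ m → 64 + 301 = 365 bytes.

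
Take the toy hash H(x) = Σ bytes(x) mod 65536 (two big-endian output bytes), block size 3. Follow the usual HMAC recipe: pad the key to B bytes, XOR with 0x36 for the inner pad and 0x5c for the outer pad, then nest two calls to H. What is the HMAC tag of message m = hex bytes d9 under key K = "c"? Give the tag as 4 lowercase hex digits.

0192

Key "c" = 63 is 1 byte ≤ B = 3; zero-pad to 3 bytes: K' = 63 00 00.
K' ⊕ ipad = 55 36 36.  K' ⊕ opad = 3f 5c 5c.
Inner input = (K'⊕ipad) ∥ m = 55 36 36 ∥ d9.
Inner hash: sum = 85+54+54+217 = 410 → 01 9a.
Outer input = (K'⊕opad) ∥ inner = 3f 5c 5c ∥ 01 9a.
Outer hash (tag): sum = 63+92+92+1+154 = 402 → 01 92.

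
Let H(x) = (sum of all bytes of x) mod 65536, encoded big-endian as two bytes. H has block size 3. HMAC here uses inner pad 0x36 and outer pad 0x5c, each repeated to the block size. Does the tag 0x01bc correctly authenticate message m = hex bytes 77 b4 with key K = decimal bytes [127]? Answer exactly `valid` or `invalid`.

valid

Key decimal bytes [127] = 7f is 1 byte ≤ B = 3; zero-pad to 3 bytes: K' = 7f 00 00.
K' ⊕ ipad = 49 36 36; K' ⊕ opad = 23 5c 5c.
Inner hash: sum = 73+54+54+119+180 = 480 → 01 e0.
Outer hash (recomputed tag): sum = 35+92+92+1+224 = 444 → 01 bc.
Recomputed tag = 01bc; claimed = 01bc → match.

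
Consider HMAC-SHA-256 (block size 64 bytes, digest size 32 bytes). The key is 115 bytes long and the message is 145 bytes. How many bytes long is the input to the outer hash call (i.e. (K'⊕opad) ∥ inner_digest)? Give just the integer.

96

Key is 115 > 64 bytes, so it is hashed to 32 bytes then zero-padded to 64: |K'| = 64.
Outer input = (K'⊕opad) ∥ H(inner) → 64 + 32 = 96 bytes.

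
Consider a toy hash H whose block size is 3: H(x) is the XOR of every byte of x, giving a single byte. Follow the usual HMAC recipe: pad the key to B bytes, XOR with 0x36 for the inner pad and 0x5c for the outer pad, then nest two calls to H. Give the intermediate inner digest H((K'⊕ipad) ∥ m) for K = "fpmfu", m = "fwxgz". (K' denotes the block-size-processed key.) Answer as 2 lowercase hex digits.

Key "fpmfu" = 66 70 6d 66 75 is 5 bytes > B = 3, so hash it first: H(key) = 68, then zero-pad to 3 bytes: K' = 68 00 00.
K' ⊕ ipad = 5e 36 36.
Inner input = 5e 36 36 ∥ 66 77 78 67 7a.
Inner hash: XOR 5e⊕36⊕36⊕66⊕77⊕78⊕67⊕7a = 2a.

2a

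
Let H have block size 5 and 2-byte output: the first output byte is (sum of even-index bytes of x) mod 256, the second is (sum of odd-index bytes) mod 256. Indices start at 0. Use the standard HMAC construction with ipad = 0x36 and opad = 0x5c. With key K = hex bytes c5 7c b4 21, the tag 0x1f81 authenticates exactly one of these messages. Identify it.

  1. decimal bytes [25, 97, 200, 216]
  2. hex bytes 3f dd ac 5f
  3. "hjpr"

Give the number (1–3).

1

Key hex bytes c5 7c b4 21 is 4 bytes ≤ B = 5; zero-pad to 5 bytes: K' = c5 7c b4 21 00.
K' ⊕ ipad = f3 4a 82 17 36; K' ⊕ opad = 99 20 e8 7d 5c.
m1: inner = H(f3 4a 82 17 36 19 61 c8 d8) = e4 42; tag = H(99 20 e8 7d 5c e4 42) = 1f81 ← matches
m2: inner = H(f3 4a 82 17 36 3f dd ac 5f) = e7 4c; tag = H(99 20 e8 7d 5c e7 4c) = 2984
m3: inner = H(f3 4a 82 17 36 68 6a 70 72) = 87 39; tag = H(99 20 e8 7d 5c 87 39) = 1624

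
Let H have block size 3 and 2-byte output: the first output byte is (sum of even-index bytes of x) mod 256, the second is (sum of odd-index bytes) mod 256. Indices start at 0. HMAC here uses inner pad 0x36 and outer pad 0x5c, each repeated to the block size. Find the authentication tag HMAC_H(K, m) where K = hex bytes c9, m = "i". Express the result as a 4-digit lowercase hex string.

Key hex bytes c9 is 1 byte ≤ B = 3; zero-pad to 3 bytes: K' = c9 00 00.
K' ⊕ ipad = ff 36 36.  K' ⊕ opad = 95 5c 5c.
Inner input = (K'⊕ipad) ∥ m = ff 36 36 ∥ 69.
Inner hash: even-index sum = 309 mod 256 = 53; odd-index sum = 159 mod 256 = 159 → 35 9f.
Outer input = (K'⊕opad) ∥ inner = 95 5c 5c ∥ 35 9f.
Outer hash (tag): even-index sum = 400 mod 256 = 144; odd-index sum = 145 mod 256 = 145 → 90 91.

9091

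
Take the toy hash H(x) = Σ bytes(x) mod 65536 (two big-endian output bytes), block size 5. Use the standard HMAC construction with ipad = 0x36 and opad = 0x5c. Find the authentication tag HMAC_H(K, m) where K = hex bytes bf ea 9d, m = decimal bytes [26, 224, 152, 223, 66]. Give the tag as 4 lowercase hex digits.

0346

Key hex bytes bf ea 9d is 3 bytes ≤ B = 5; zero-pad to 5 bytes: K' = bf ea 9d 00 00.
K' ⊕ ipad = 89 dc ab 36 36.  K' ⊕ opad = e3 b6 c1 5c 5c.
Inner input = (K'⊕ipad) ∥ m = 89 dc ab 36 36 ∥ 1a e0 98 df 42.
Inner hash: sum = 137+220+171+54+54+26+224+152+223+66 = 1327 → 05 2f.
Outer input = (K'⊕opad) ∥ inner = e3 b6 c1 5c 5c ∥ 05 2f.
Outer hash (tag): sum = 227+182+193+92+92+5+47 = 838 → 03 46.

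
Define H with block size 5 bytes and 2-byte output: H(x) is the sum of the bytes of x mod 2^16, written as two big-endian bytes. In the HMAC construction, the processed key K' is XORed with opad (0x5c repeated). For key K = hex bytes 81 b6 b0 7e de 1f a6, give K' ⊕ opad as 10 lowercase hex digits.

58545c5c5c

Key hex bytes 81 b6 b0 7e de 1f a6 is 7 bytes > B = 5, so hash it first: H(key) = 04 08, then zero-pad to 5 bytes: K' = 04 08 00 00 00.
XOR each byte with 0x5c: 04⊕5c=58, 08⊕5c=54, 00⊕5c=5c, 00⊕5c=5c, 00⊕5c=5c.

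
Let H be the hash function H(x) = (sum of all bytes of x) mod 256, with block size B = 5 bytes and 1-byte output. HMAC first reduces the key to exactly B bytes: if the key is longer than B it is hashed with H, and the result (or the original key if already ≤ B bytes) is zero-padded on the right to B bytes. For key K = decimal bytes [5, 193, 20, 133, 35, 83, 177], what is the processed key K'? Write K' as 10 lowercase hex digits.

8600000000

|K| = 7 > B = 5, so first hash the key.
H(K): sum = 5+193+20+133+35+83+177 = 646; mod 256 = 134 → 86.
Zero-pad H(K) = 86 to 5 bytes: K' = 86 00 00 00 00.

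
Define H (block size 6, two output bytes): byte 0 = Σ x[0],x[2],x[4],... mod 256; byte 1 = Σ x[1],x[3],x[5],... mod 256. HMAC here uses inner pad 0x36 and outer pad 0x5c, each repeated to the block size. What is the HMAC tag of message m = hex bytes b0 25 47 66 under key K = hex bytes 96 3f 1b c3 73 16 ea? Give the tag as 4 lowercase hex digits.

a521

Key hex bytes 96 3f 1b c3 73 16 ea is 7 bytes > B = 6, so hash it first: H(key) = 0e 18, then zero-pad to 6 bytes: K' = 0e 18 00 00 00 00.
K' ⊕ ipad = 38 2e 36 36 36 36.  K' ⊕ opad = 52 44 5c 5c 5c 5c.
Inner input = (K'⊕ipad) ∥ m = 38 2e 36 36 36 36 ∥ b0 25 47 66.
Inner hash: even-index sum = 411 mod 256 = 155; odd-index sum = 293 mod 256 = 37 → 9b 25.
Outer input = (K'⊕opad) ∥ inner = 52 44 5c 5c 5c 5c ∥ 9b 25.
Outer hash (tag): even-index sum = 421 mod 256 = 165; odd-index sum = 289 mod 256 = 33 → a5 21.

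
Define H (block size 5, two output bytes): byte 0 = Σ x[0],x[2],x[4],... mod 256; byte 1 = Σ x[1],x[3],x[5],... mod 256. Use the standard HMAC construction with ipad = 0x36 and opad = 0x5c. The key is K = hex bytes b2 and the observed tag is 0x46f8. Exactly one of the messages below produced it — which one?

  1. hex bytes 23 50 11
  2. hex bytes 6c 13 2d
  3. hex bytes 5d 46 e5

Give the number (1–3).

1

Key hex bytes b2 is 1 byte ≤ B = 5; zero-pad to 5 bytes: K' = b2 00 00 00 00.
K' ⊕ ipad = 84 36 36 36 36; K' ⊕ opad = ee 5c 5c 5c 5c.
m1: inner = H(84 36 36 36 36 23 50 11) = 40 a0; tag = H(ee 5c 5c 5c 5c 40 a0) = 46f8 ← matches
m2: inner = H(84 36 36 36 36 6c 13 2d) = 03 05; tag = H(ee 5c 5c 5c 5c 03 05) = abbb
m3: inner = H(84 36 36 36 36 5d 46 e5) = 36 ae; tag = H(ee 5c 5c 5c 5c 36 ae) = 54ee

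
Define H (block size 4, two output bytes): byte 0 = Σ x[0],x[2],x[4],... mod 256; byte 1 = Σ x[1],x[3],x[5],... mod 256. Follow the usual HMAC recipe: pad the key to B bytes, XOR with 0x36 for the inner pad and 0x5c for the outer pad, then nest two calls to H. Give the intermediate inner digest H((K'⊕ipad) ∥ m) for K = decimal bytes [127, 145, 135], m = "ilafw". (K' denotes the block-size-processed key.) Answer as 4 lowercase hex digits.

Key decimal bytes [127, 145, 135] = 7f 91 87 is 3 bytes ≤ B = 4; zero-pad to 4 bytes: K' = 7f 91 87 00.
K' ⊕ ipad = 49 a7 b1 36.
Inner input = 49 a7 b1 36 ∥ 69 6c 61 66 77.
Inner hash: even-index sum = 571 mod 256 = 59; odd-index sum = 431 mod 256 = 175 → 3b af.

3baf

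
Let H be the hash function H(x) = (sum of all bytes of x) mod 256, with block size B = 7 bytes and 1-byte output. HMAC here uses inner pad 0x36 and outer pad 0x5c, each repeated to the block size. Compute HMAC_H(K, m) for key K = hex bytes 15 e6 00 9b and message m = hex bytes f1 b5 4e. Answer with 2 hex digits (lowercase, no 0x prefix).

a6

Key hex bytes 15 e6 00 9b is 4 bytes ≤ B = 7; zero-pad to 7 bytes: K' = 15 e6 00 9b 00 00 00.
K' ⊕ ipad = 23 d0 36 ad 36 36 36.  K' ⊕ opad = 49 ba 5c c7 5c 5c 5c.
Inner input = (K'⊕ipad) ∥ m = 23 d0 36 ad 36 36 36 ∥ f1 b5 4e.
Inner hash: sum = 35+208+54+173+54+54+54+241+181+78 = 1132; mod 256 = 108 → 6c.
Outer input = (K'⊕opad) ∥ inner = 49 ba 5c c7 5c 5c 5c ∥ 6c.
Outer hash (tag): sum = 73+186+92+199+92+92+92+108 = 934; mod 256 = 166 → a6.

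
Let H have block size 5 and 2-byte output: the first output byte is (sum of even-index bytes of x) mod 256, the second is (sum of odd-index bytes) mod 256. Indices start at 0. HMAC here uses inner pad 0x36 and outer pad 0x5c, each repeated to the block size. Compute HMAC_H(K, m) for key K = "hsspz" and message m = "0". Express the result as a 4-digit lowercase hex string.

444a

Key "hsspz" = 68 73 73 70 7a is exactly B = 5 bytes: K' = 68 73 73 70 7a.
K' ⊕ ipad = 5e 45 45 46 4c.  K' ⊕ opad = 34 2f 2f 2c 26.
Inner input = (K'⊕ipad) ∥ m = 5e 45 45 46 4c ∥ 30.
Inner hash: even-index sum = 239 mod 256 = 239; odd-index sum = 187 mod 256 = 187 → ef bb.
Outer input = (K'⊕opad) ∥ inner = 34 2f 2f 2c 26 ∥ ef bb.
Outer hash (tag): even-index sum = 324 mod 256 = 68; odd-index sum = 330 mod 256 = 74 → 44 4a.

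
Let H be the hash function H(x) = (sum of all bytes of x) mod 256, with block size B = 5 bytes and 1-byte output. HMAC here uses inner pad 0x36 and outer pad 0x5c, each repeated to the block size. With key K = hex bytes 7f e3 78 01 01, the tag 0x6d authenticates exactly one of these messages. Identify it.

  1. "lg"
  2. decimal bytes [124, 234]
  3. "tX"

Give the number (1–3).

1

Key hex bytes 7f e3 78 01 01 is exactly B = 5 bytes: K' = 7f e3 78 01 01.
K' ⊕ ipad = 49 d5 4e 37 37; K' ⊕ opad = 23 bf 24 5d 5d.
m1: inner = H(49 d5 4e 37 37 6c 67) = ad; tag = H(23 bf 24 5d 5d ad) = 6d ← matches
m2: inner = H(49 d5 4e 37 37 7c ea) = 40; tag = H(23 bf 24 5d 5d 40) = 00
m3: inner = H(49 d5 4e 37 37 74 58) = a6; tag = H(23 bf 24 5d 5d a6) = 66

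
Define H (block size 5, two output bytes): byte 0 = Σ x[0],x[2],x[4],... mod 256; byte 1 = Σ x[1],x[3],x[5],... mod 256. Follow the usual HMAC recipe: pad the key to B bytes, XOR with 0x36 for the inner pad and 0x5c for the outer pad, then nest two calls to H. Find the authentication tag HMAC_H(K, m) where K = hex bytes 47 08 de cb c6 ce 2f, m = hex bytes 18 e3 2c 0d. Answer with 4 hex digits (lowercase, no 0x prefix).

Key hex bytes 47 08 de cb c6 ce 2f is 7 bytes > B = 5, so hash it first: H(key) = 1a a1, then zero-pad to 5 bytes: K' = 1a a1 00 00 00.
K' ⊕ ipad = 2c 97 36 36 36.  K' ⊕ opad = 46 fd 5c 5c 5c.
Inner input = (K'⊕ipad) ∥ m = 2c 97 36 36 36 ∥ 18 e3 2c 0d.
Inner hash: even-index sum = 392 mod 256 = 136; odd-index sum = 273 mod 256 = 17 → 88 11.
Outer input = (K'⊕opad) ∥ inner = 46 fd 5c 5c 5c ∥ 88 11.
Outer hash (tag): even-index sum = 271 mod 256 = 15; odd-index sum = 481 mod 256 = 225 → 0f e1.

0fe1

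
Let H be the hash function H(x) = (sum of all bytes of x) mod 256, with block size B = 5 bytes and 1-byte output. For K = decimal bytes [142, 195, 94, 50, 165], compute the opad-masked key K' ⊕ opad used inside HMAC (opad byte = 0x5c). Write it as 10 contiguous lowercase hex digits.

d29f026ef9

Key decimal bytes [142, 195, 94, 50, 165] = 8e c3 5e 32 a5 is exactly B = 5 bytes: K' = 8e c3 5e 32 a5.
XOR each byte with 0x5c: 8e⊕5c=d2, c3⊕5c=9f, 5e⊕5c=02, 32⊕5c=6e, a5⊕5c=f9.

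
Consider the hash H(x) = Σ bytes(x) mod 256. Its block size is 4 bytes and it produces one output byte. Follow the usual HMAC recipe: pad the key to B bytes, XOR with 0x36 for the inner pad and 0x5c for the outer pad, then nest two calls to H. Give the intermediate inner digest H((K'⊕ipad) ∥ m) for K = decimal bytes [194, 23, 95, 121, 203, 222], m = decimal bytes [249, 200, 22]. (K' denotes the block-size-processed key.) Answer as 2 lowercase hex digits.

e5

Key decimal bytes [194, 23, 95, 121, 203, 222] = c2 17 5f 79 cb de is 6 bytes > B = 4, so hash it first: H(key) = 5a, then zero-pad to 4 bytes: K' = 5a 00 00 00.
K' ⊕ ipad = 6c 36 36 36.
Inner input = 6c 36 36 36 ∥ f9 c8 16.
Inner hash: sum = 108+54+54+54+249+200+22 = 741; mod 256 = 229 → e5.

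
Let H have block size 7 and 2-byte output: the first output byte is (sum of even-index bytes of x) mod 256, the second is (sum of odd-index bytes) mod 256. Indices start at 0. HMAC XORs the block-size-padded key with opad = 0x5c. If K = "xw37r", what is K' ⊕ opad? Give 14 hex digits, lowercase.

242b6f6b2e5c5c

Key "xw37r" = 78 77 33 37 72 is 5 bytes ≤ B = 7; zero-pad to 7 bytes: K' = 78 77 33 37 72 00 00.
XOR each byte with 0x5c: 78⊕5c=24, 77⊕5c=2b, 33⊕5c=6f, 37⊕5c=6b, 72⊕5c=2e, 00⊕5c=5c, 00⊕5c=5c.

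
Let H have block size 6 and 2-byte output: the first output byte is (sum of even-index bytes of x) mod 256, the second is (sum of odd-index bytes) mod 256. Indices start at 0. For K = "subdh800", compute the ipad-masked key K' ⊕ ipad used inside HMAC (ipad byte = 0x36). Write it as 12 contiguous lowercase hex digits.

5b7736363636

Key "subdh800" = 73 75 62 64 68 38 30 30 is 8 bytes > B = 6, so hash it first: H(key) = 6d 41, then zero-pad to 6 bytes: K' = 6d 41 00 00 00 00.
XOR each byte with 0x36: 6d⊕36=5b, 41⊕36=77, 00⊕36=36, 00⊕36=36, 00⊕36=36, 00⊕36=36.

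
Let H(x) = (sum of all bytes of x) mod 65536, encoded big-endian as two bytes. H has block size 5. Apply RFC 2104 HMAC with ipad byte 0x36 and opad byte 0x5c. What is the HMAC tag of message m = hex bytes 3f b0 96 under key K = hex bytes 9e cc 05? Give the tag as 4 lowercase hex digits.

032c

Key hex bytes 9e cc 05 is 3 bytes ≤ B = 5; zero-pad to 5 bytes: K' = 9e cc 05 00 00.
K' ⊕ ipad = a8 fa 33 36 36.  K' ⊕ opad = c2 90 59 5c 5c.
Inner input = (K'⊕ipad) ∥ m = a8 fa 33 36 36 ∥ 3f b0 96.
Inner hash: sum = 168+250+51+54+54+63+176+150 = 966 → 03 c6.
Outer input = (K'⊕opad) ∥ inner = c2 90 59 5c 5c ∥ 03 c6.
Outer hash (tag): sum = 194+144+89+92+92+3+198 = 812 → 03 2c.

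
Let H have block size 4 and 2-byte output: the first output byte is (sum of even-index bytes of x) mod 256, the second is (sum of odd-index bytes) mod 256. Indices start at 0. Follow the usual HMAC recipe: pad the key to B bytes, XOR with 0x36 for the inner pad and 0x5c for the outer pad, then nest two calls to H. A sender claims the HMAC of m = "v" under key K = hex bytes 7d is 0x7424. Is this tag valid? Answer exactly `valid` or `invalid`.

Key hex bytes 7d is 1 byte ≤ B = 4; zero-pad to 4 bytes: K' = 7d 00 00 00.
K' ⊕ ipad = 4b 36 36 36; K' ⊕ opad = 21 5c 5c 5c.
Inner hash: even-index sum = 247 mod 256 = 247; odd-index sum = 108 mod 256 = 108 → f7 6c.
Outer hash (recomputed tag): even-index sum = 372 mod 256 = 116; odd-index sum = 292 mod 256 = 36 → 74 24.
Recomputed tag = 7424; claimed = 7424 → match.

valid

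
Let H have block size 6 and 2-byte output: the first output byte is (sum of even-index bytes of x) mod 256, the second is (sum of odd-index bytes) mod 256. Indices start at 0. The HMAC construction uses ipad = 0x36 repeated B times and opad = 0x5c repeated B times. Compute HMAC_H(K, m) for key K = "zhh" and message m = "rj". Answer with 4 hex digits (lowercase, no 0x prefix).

0820

Key "zhh" = 7a 68 68 is 3 bytes ≤ B = 6; zero-pad to 6 bytes: K' = 7a 68 68 00 00 00.
K' ⊕ ipad = 4c 5e 5e 36 36 36.  K' ⊕ opad = 26 34 34 5c 5c 5c.
Inner input = (K'⊕ipad) ∥ m = 4c 5e 5e 36 36 36 ∥ 72 6a.
Inner hash: even-index sum = 338 mod 256 = 82; odd-index sum = 308 mod 256 = 52 → 52 34.
Outer input = (K'⊕opad) ∥ inner = 26 34 34 5c 5c 5c ∥ 52 34.
Outer hash (tag): even-index sum = 264 mod 256 = 8; odd-index sum = 288 mod 256 = 32 → 08 20.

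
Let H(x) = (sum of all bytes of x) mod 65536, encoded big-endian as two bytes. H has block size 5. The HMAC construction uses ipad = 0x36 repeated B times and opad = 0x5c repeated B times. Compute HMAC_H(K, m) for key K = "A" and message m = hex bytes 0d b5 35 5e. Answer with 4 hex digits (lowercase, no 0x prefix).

Key "A" = 41 is 1 byte ≤ B = 5; zero-pad to 5 bytes: K' = 41 00 00 00 00.
K' ⊕ ipad = 77 36 36 36 36.  K' ⊕ opad = 1d 5c 5c 5c 5c.
Inner input = (K'⊕ipad) ∥ m = 77 36 36 36 36 ∥ 0d b5 35 5e.
Inner hash: sum = 119+54+54+54+54+13+181+53+94 = 676 → 02 a4.
Outer input = (K'⊕opad) ∥ inner = 1d 5c 5c 5c 5c ∥ 02 a4.
Outer hash (tag): sum = 29+92+92+92+92+2+164 = 563 → 02 33.

0233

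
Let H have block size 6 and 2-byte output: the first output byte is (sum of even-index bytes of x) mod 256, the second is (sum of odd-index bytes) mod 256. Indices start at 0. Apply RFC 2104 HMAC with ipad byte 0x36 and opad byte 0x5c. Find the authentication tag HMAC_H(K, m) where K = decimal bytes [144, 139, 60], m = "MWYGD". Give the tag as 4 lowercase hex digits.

5856

Key decimal bytes [144, 139, 60] = 90 8b 3c is 3 bytes ≤ B = 6; zero-pad to 6 bytes: K' = 90 8b 3c 00 00 00.
K' ⊕ ipad = a6 bd 0a 36 36 36.  K' ⊕ opad = cc d7 60 5c 5c 5c.
Inner input = (K'⊕ipad) ∥ m = a6 bd 0a 36 36 36 ∥ 4d 57 59 47 44.
Inner hash: even-index sum = 464 mod 256 = 208; odd-index sum = 455 mod 256 = 199 → d0 c7.
Outer input = (K'⊕opad) ∥ inner = cc d7 60 5c 5c 5c ∥ d0 c7.
Outer hash (tag): even-index sum = 600 mod 256 = 88; odd-index sum = 598 mod 256 = 86 → 58 56.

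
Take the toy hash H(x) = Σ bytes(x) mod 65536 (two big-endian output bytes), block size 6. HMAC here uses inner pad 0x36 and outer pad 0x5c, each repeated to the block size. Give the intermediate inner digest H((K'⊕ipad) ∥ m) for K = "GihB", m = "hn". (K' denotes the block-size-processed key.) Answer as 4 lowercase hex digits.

02e4

Key "GihB" = 47 69 68 42 is 4 bytes ≤ B = 6; zero-pad to 6 bytes: K' = 47 69 68 42 00 00.
K' ⊕ ipad = 71 5f 5e 74 36 36.
Inner input = 71 5f 5e 74 36 36 ∥ 68 6e.
Inner hash: sum = 113+95+94+116+54+54+104+110 = 740 → 02 e4.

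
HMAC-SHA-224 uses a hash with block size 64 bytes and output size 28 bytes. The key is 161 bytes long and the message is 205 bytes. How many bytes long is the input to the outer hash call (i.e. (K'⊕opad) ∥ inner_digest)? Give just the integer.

Key is 161 > 64 bytes, so it is hashed to 28 bytes then zero-padded to 64: |K'| = 64.
Outer input = (K'⊕opad) ∥ H(inner) → 64 + 28 = 92 bytes.

92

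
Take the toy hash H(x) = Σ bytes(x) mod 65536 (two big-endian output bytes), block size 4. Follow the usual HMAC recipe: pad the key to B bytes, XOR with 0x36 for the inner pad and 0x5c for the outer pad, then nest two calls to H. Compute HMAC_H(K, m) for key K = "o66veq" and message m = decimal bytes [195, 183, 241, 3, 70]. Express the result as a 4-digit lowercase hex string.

01f9

Key "o66veq" = 6f 36 36 76 65 71 is 6 bytes > B = 4, so hash it first: H(key) = 02 27, then zero-pad to 4 bytes: K' = 02 27 00 00.
K' ⊕ ipad = 34 11 36 36.  K' ⊕ opad = 5e 7b 5c 5c.
Inner input = (K'⊕ipad) ∥ m = 34 11 36 36 ∥ c3 b7 f1 03 46.
Inner hash: sum = 52+17+54+54+195+183+241+3+70 = 869 → 03 65.
Outer input = (K'⊕opad) ∥ inner = 5e 7b 5c 5c ∥ 03 65.
Outer hash (tag): sum = 94+123+92+92+3+101 = 505 → 01 f9.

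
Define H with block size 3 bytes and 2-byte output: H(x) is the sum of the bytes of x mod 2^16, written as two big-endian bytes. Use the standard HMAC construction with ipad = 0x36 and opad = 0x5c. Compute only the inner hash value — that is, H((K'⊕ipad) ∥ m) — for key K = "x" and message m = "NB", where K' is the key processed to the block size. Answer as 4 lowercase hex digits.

014a

Key "x" = 78 is 1 byte ≤ B = 3; zero-pad to 3 bytes: K' = 78 00 00.
K' ⊕ ipad = 4e 36 36.
Inner input = 4e 36 36 ∥ 4e 42.
Inner hash: sum = 78+54+54+78+66 = 330 → 01 4a.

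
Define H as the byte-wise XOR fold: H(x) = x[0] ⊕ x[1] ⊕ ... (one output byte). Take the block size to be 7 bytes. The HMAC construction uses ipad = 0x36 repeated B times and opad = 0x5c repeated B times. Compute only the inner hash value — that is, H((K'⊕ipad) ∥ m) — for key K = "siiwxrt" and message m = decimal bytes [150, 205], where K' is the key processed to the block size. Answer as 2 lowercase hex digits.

17

Key "siiwxrt" = 73 69 69 77 78 72 74 is exactly B = 7 bytes: K' = 73 69 69 77 78 72 74.
K' ⊕ ipad = 45 5f 5f 41 4e 44 42.
Inner input = 45 5f 5f 41 4e 44 42 ∥ 96 cd.
Inner hash: XOR 45⊕5f⊕5f⊕41⊕4e⊕44⊕42⊕96⊕cd = 17.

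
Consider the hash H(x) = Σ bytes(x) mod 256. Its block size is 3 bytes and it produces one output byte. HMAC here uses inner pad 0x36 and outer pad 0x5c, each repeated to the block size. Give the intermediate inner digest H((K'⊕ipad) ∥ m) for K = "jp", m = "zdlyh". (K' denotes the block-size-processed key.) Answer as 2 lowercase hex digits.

03

Key "jp" = 6a 70 is 2 bytes ≤ B = 3; zero-pad to 3 bytes: K' = 6a 70 00.
K' ⊕ ipad = 5c 46 36.
Inner input = 5c 46 36 ∥ 7a 64 6c 79 68.
Inner hash: sum = 92+70+54+122+100+108+121+104 = 771; mod 256 = 3 → 03.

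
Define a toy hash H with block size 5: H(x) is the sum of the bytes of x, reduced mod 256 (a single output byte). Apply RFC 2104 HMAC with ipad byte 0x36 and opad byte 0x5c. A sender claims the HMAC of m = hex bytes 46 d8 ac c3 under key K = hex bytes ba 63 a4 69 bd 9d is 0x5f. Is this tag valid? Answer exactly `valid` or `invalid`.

Key hex bytes ba 63 a4 69 bd 9d is 6 bytes > B = 5, so hash it first: H(key) = 84, then zero-pad to 5 bytes: K' = 84 00 00 00 00.
K' ⊕ ipad = b2 36 36 36 36; K' ⊕ opad = d8 5c 5c 5c 5c.
Inner hash: sum = 178+54+54+54+54+70+216+172+195 = 1047; mod 256 = 23 → 17.
Outer hash (recomputed tag): sum = 216+92+92+92+92+23 = 607; mod 256 = 95 → 5f.
Recomputed tag = 5f; claimed = 5f → match.

valid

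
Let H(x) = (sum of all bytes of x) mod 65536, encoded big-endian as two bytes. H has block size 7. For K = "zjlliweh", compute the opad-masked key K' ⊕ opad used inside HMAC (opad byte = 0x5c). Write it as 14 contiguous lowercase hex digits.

Key "zjlliweh" = 7a 6a 6c 6c 69 77 65 68 is 8 bytes > B = 7, so hash it first: H(key) = 03 69, then zero-pad to 7 bytes: K' = 03 69 00 00 00 00 00.
XOR each byte with 0x5c: 03⊕5c=5f, 69⊕5c=35, 00⊕5c=5c, 00⊕5c=5c, 00⊕5c=5c, 00⊕5c=5c, 00⊕5c=5c.

5f355c5c5c5c5c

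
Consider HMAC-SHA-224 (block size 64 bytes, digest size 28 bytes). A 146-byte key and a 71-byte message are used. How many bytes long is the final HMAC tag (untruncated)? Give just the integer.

The tag is one SHA-224 digest: 28 bytes.

28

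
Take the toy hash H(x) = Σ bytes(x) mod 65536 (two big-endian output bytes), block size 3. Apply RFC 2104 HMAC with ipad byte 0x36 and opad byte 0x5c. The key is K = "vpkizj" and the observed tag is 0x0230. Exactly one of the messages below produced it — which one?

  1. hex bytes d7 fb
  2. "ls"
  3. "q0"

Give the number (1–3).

3

Key "vpkizj" = 76 70 6b 69 7a 6a is 6 bytes > B = 3, so hash it first: H(key) = 02 9e, then zero-pad to 3 bytes: K' = 02 9e 00.
K' ⊕ ipad = 34 a8 36; K' ⊕ opad = 5e c2 5c.
m1: inner = H(34 a8 36 d7 fb) = 02 e4; tag = H(5e c2 5c 02 e4) = 0262
m2: inner = H(34 a8 36 6c 73) = 01 f1; tag = H(5e c2 5c 01 f1) = 026e
m3: inner = H(34 a8 36 71 30) = 01 b3; tag = H(5e c2 5c 01 b3) = 0230 ← matches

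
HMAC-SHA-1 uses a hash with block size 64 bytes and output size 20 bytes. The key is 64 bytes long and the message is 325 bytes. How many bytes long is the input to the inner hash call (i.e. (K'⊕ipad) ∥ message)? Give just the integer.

389

Key is 64 ≤ 64 bytes, zero-padded: |K'| = 64.
Inner input = (K'⊕ipad) ∥ m → 64 + 325 = 389 bytes.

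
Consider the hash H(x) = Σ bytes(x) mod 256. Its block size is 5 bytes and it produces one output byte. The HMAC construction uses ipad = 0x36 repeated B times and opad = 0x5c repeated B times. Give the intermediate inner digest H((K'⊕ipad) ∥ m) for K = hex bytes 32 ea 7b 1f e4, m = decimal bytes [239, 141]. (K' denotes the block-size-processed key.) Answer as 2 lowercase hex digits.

a4

Key hex bytes 32 ea 7b 1f e4 is exactly B = 5 bytes: K' = 32 ea 7b 1f e4.
K' ⊕ ipad = 04 dc 4d 29 d2.
Inner input = 04 dc 4d 29 d2 ∥ ef 8d.
Inner hash: sum = 4+220+77+41+210+239+141 = 932; mod 256 = 164 → a4.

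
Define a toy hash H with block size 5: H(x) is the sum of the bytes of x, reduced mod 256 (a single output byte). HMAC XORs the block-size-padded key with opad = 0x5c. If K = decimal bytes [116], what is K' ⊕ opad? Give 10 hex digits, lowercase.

285c5c5c5c

Key decimal bytes [116] = 74 is 1 byte ≤ B = 5; zero-pad to 5 bytes: K' = 74 00 00 00 00.
XOR each byte with 0x5c: 74⊕5c=28, 00⊕5c=5c, 00⊕5c=5c, 00⊕5c=5c, 00⊕5c=5c.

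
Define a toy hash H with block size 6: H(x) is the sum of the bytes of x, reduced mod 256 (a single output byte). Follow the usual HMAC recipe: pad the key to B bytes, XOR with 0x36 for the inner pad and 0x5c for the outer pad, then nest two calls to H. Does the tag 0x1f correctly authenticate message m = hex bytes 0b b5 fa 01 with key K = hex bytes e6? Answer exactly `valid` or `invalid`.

Key hex bytes e6 is 1 byte ≤ B = 6; zero-pad to 6 bytes: K' = e6 00 00 00 00 00.
K' ⊕ ipad = d0 36 36 36 36 36; K' ⊕ opad = ba 5c 5c 5c 5c 5c.
Inner hash: sum = 208+54+54+54+54+54+11+181+250+1 = 921; mod 256 = 153 → 99.
Outer hash (recomputed tag): sum = 186+92+92+92+92+92+153 = 799; mod 256 = 31 → 1f.
Recomputed tag = 1f; claimed = 1f → match.

valid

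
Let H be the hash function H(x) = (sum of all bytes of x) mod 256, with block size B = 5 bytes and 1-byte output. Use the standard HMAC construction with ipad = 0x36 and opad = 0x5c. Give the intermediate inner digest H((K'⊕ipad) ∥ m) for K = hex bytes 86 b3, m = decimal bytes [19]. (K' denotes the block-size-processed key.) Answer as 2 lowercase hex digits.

ea

Key hex bytes 86 b3 is 2 bytes ≤ B = 5; zero-pad to 5 bytes: K' = 86 b3 00 00 00.
K' ⊕ ipad = b0 85 36 36 36.
Inner input = b0 85 36 36 36 ∥ 13.
Inner hash: sum = 176+133+54+54+54+19 = 490; mod 256 = 234 → ea.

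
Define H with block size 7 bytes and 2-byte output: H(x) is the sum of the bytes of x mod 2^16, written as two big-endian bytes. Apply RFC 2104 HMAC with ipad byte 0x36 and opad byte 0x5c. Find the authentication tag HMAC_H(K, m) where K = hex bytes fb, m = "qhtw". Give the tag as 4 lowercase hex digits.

Key hex bytes fb is 1 byte ≤ B = 7; zero-pad to 7 bytes: K' = fb 00 00 00 00 00 00.
K' ⊕ ipad = cd 36 36 36 36 36 36.  K' ⊕ opad = a7 5c 5c 5c 5c 5c 5c.
Inner input = (K'⊕ipad) ∥ m = cd 36 36 36 36 36 36 ∥ 71 68 74 77.
Inner hash: sum = 205+54+54+54+54+54+54+113+104+116+119 = 981 → 03 d5.
Outer input = (K'⊕opad) ∥ inner = a7 5c 5c 5c 5c 5c 5c ∥ 03 d5.
Outer hash (tag): sum = 167+92+92+92+92+92+92+3+213 = 935 → 03 a7.

03a7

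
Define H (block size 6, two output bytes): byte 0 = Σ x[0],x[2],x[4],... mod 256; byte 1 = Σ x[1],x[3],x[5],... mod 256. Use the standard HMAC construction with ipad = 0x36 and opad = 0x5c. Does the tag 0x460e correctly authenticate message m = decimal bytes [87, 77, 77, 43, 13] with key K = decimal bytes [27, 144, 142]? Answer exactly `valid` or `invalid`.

Key decimal bytes [27, 144, 142] = 1b 90 8e is 3 bytes ≤ B = 6; zero-pad to 6 bytes: K' = 1b 90 8e 00 00 00.
K' ⊕ ipad = 2d a6 b8 36 36 36; K' ⊕ opad = 47 cc d2 5c 5c 5c.
Inner hash: even-index sum = 460 mod 256 = 204; odd-index sum = 394 mod 256 = 138 → cc 8a.
Outer hash (recomputed tag): even-index sum = 577 mod 256 = 65; odd-index sum = 526 mod 256 = 14 → 41 0e.
Recomputed tag = 410e; claimed = 460e → mismatch.

invalid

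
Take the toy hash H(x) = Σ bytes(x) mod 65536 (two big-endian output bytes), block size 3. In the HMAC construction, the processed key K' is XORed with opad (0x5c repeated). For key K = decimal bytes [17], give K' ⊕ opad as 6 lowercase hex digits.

4d5c5c

Key decimal bytes [17] = 11 is 1 byte ≤ B = 3; zero-pad to 3 bytes: K' = 11 00 00.
XOR each byte with 0x5c: 11⊕5c=4d, 00⊕5c=5c, 00⊕5c=5c.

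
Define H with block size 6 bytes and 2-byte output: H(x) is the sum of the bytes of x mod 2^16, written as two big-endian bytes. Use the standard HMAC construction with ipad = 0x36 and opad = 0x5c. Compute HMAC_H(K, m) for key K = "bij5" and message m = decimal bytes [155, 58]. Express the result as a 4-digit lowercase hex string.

021f

Key "bij5" = 62 69 6a 35 is 4 bytes ≤ B = 6; zero-pad to 6 bytes: K' = 62 69 6a 35 00 00.
K' ⊕ ipad = 54 5f 5c 03 36 36.  K' ⊕ opad = 3e 35 36 69 5c 5c.
Inner input = (K'⊕ipad) ∥ m = 54 5f 5c 03 36 36 ∥ 9b 3a.
Inner hash: sum = 84+95+92+3+54+54+155+58 = 595 → 02 53.
Outer input = (K'⊕opad) ∥ inner = 3e 35 36 69 5c 5c ∥ 02 53.
Outer hash (tag): sum = 62+53+54+105+92+92+2+83 = 543 → 02 1f.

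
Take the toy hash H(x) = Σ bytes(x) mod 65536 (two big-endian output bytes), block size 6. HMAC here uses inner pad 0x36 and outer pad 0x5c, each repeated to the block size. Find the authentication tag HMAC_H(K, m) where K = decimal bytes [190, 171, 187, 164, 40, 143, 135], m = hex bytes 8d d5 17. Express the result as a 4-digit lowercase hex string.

Key decimal bytes [190, 171, 187, 164, 40, 143, 135] = be ab bb a4 28 8f 87 is 7 bytes > B = 6, so hash it first: H(key) = 04 06, then zero-pad to 6 bytes: K' = 04 06 00 00 00 00.
K' ⊕ ipad = 32 30 36 36 36 36.  K' ⊕ opad = 58 5a 5c 5c 5c 5c.
Inner input = (K'⊕ipad) ∥ m = 32 30 36 36 36 36 ∥ 8d d5 17.
Inner hash: sum = 50+48+54+54+54+54+141+213+23 = 691 → 02 b3.
Outer input = (K'⊕opad) ∥ inner = 58 5a 5c 5c 5c 5c ∥ 02 b3.
Outer hash (tag): sum = 88+90+92+92+92+92+2+179 = 727 → 02 d7.

02d7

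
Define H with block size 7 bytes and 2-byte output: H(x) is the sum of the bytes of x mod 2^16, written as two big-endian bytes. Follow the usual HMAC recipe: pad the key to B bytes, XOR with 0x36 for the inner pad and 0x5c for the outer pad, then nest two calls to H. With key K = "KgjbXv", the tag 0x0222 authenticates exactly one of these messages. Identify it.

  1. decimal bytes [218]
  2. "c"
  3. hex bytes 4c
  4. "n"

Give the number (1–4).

4

Key "KgjbXv" = 4b 67 6a 62 58 76 is 6 bytes ≤ B = 7; zero-pad to 7 bytes: K' = 4b 67 6a 62 58 76 00.
K' ⊕ ipad = 7d 51 5c 54 6e 40 36; K' ⊕ opad = 17 3b 36 3e 04 2a 5c.
m1: inner = H(7d 51 5c 54 6e 40 36 da) = 03 3c; tag = H(17 3b 36 3e 04 2a 5c 03 3c) = 018f
m2: inner = H(7d 51 5c 54 6e 40 36 63) = 02 c5; tag = H(17 3b 36 3e 04 2a 5c 02 c5) = 0217
m3: inner = H(7d 51 5c 54 6e 40 36 4c) = 02 ae; tag = H(17 3b 36 3e 04 2a 5c 02 ae) = 0200
m4: inner = H(7d 51 5c 54 6e 40 36 6e) = 02 d0; tag = H(17 3b 36 3e 04 2a 5c 02 d0) = 0222 ← matches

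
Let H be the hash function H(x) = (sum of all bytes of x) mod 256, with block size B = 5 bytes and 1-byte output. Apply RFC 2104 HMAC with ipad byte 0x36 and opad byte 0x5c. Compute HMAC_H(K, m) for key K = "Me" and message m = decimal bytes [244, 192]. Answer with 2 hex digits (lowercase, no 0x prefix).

82

Key "Me" = 4d 65 is 2 bytes ≤ B = 5; zero-pad to 5 bytes: K' = 4d 65 00 00 00.
K' ⊕ ipad = 7b 53 36 36 36.  K' ⊕ opad = 11 39 5c 5c 5c.
Inner input = (K'⊕ipad) ∥ m = 7b 53 36 36 36 ∥ f4 c0.
Inner hash: sum = 123+83+54+54+54+244+192 = 804; mod 256 = 36 → 24.
Outer input = (K'⊕opad) ∥ inner = 11 39 5c 5c 5c ∥ 24.
Outer hash (tag): sum = 17+57+92+92+92+36 = 386; mod 256 = 130 → 82.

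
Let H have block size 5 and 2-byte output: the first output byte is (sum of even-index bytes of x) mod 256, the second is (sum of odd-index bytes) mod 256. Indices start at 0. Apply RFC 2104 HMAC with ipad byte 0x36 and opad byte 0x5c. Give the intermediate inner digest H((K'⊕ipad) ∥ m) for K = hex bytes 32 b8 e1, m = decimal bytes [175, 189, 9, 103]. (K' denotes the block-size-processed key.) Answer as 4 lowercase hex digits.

357c

Key hex bytes 32 b8 e1 is 3 bytes ≤ B = 5; zero-pad to 5 bytes: K' = 32 b8 e1 00 00.
K' ⊕ ipad = 04 8e d7 36 36.
Inner input = 04 8e d7 36 36 ∥ af bd 09 67.
Inner hash: even-index sum = 565 mod 256 = 53; odd-index sum = 380 mod 256 = 124 → 35 7c.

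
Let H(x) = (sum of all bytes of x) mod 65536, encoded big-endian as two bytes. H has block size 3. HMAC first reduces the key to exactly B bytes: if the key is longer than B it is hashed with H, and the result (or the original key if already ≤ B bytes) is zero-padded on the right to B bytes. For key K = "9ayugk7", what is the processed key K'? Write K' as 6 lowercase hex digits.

029100

|K| = 7 > B = 3, so first hash the key.
H(K): sum = 57+97+121+117+103+107+55 = 657 → 02 91.
Zero-pad H(K) = 02 91 to 3 bytes: K' = 02 91 00.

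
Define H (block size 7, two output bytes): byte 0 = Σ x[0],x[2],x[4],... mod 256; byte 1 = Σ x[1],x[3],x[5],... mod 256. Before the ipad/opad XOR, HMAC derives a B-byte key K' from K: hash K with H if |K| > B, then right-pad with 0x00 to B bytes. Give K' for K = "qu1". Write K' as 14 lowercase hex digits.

Key "qu1" = 71 75 31 is 3 bytes ≤ B = 7; zero-pad to 7 bytes: K' = 71 75 31 00 00 00 00.

71753100000000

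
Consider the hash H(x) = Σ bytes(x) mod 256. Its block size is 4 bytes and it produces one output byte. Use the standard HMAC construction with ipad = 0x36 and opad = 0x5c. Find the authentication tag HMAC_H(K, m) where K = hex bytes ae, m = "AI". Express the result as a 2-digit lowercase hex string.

Key hex bytes ae is 1 byte ≤ B = 4; zero-pad to 4 bytes: K' = ae 00 00 00.
K' ⊕ ipad = 98 36 36 36.  K' ⊕ opad = f2 5c 5c 5c.
Inner input = (K'⊕ipad) ∥ m = 98 36 36 36 ∥ 41 49.
Inner hash: sum = 152+54+54+54+65+73 = 452; mod 256 = 196 → c4.
Outer input = (K'⊕opad) ∥ inner = f2 5c 5c 5c ∥ c4.
Outer hash (tag): sum = 242+92+92+92+196 = 714; mod 256 = 202 → ca.

ca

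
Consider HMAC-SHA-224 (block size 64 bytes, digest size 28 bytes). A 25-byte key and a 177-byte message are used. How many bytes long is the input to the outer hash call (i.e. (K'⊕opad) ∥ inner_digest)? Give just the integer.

92

Key is 25 ≤ 64 bytes, zero-padded: |K'| = 64.
Outer input = (K'⊕opad) ∥ H(inner) → 64 + 28 = 92 bytes.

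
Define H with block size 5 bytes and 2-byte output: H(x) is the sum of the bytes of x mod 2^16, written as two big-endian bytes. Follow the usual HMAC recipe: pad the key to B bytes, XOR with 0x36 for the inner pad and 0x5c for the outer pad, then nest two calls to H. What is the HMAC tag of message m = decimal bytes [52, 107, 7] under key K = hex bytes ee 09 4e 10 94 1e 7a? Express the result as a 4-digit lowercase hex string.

0284

Key hex bytes ee 09 4e 10 94 1e 7a is 7 bytes > B = 5, so hash it first: H(key) = 02 81, then zero-pad to 5 bytes: K' = 02 81 00 00 00.
K' ⊕ ipad = 34 b7 36 36 36.  K' ⊕ opad = 5e dd 5c 5c 5c.
Inner input = (K'⊕ipad) ∥ m = 34 b7 36 36 36 ∥ 34 6b 07.
Inner hash: sum = 52+183+54+54+54+52+107+7 = 563 → 02 33.
Outer input = (K'⊕opad) ∥ inner = 5e dd 5c 5c 5c ∥ 02 33.
Outer hash (tag): sum = 94+221+92+92+92+2+51 = 644 → 02 84.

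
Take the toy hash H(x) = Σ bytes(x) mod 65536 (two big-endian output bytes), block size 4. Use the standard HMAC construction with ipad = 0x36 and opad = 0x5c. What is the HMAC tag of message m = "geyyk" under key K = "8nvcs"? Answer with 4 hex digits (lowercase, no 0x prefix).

Key "8nvcs" = 38 6e 76 63 73 is 5 bytes > B = 4, so hash it first: H(key) = 01 f2, then zero-pad to 4 bytes: K' = 01 f2 00 00.
K' ⊕ ipad = 37 c4 36 36.  K' ⊕ opad = 5d ae 5c 5c.
Inner input = (K'⊕ipad) ∥ m = 37 c4 36 36 ∥ 67 65 79 79 6b.
Inner hash: sum = 55+196+54+54+103+101+121+121+107 = 912 → 03 90.
Outer input = (K'⊕opad) ∥ inner = 5d ae 5c 5c ∥ 03 90.
Outer hash (tag): sum = 93+174+92+92+3+144 = 598 → 02 56.

0256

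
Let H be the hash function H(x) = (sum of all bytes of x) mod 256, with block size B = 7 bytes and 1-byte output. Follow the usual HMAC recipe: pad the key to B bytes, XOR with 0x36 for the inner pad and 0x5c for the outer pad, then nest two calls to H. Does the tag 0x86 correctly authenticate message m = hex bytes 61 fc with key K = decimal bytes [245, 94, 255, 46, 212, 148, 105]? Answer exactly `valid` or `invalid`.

invalid

Key decimal bytes [245, 94, 255, 46, 212, 148, 105] = f5 5e ff 2e d4 94 69 is exactly B = 7 bytes: K' = f5 5e ff 2e d4 94 69.
K' ⊕ ipad = c3 68 c9 18 e2 a2 5f; K' ⊕ opad = a9 02 a3 72 88 c8 35.
Inner hash: sum = 195+104+201+24+226+162+95+97+252 = 1356; mod 256 = 76 → 4c.
Outer hash (recomputed tag): sum = 169+2+163+114+136+200+53+76 = 913; mod 256 = 145 → 91.
Recomputed tag = 91; claimed = 86 → mismatch.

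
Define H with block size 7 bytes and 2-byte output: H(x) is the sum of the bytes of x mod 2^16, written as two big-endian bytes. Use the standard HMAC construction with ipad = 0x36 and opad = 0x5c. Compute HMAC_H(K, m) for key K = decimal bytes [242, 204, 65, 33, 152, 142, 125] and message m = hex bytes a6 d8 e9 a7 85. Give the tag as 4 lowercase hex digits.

0426

Key decimal bytes [242, 204, 65, 33, 152, 142, 125] = f2 cc 41 21 98 8e 7d is exactly B = 7 bytes: K' = f2 cc 41 21 98 8e 7d.
K' ⊕ ipad = c4 fa 77 17 ae b8 4b.  K' ⊕ opad = ae 90 1d 7d c4 d2 21.
Inner input = (K'⊕ipad) ∥ m = c4 fa 77 17 ae b8 4b ∥ a6 d8 e9 a7 85.
Inner hash: sum = 196+250+119+23+174+184+75+166+216+233+167+133 = 1936 → 07 90.
Outer input = (K'⊕opad) ∥ inner = ae 90 1d 7d c4 d2 21 ∥ 07 90.
Outer hash (tag): sum = 174+144+29+125+196+210+33+7+144 = 1062 → 04 26.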